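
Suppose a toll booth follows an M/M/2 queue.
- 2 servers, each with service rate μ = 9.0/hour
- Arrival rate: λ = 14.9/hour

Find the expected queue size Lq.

Traffic intensity: ρ = λ/(cμ) = 14.9/(2×9.0) = 0.8278
Since ρ = 0.8278 < 1, system is stable.
Offered load a = λ/μ = cρ = 14.9/9.0 = 1.6556
P₀ = [ Σₙ₌₀^1 aⁿ/n! + a^2/(2!(1-ρ)) ]⁻¹
Σ = a^0/0! + a^1/1! = 1.0000 + 1.6556 = 2.6556
a^2/(2!(1-ρ)) = 2.74086/(2 × 0.172222) = 7.9573
P₀ = 1/(2.6556 + 7.9573) = 0.09422
Lq = P₀·a^2·ρ / (2!(1-ρ)²) = 0.09422 × 2.7409 × 0.8278 / (2 × 0.02966) = 3.6038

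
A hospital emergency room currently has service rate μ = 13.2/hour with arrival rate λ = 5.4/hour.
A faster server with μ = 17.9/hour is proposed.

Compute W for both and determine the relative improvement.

System 1: ρ₁ = 5.4/13.2 = 0.4091, W₁ = 1/(13.2-5.4) = 0.1282
System 2: ρ₂ = 5.4/17.9 = 0.3017, W₂ = 1/(17.9-5.4) = 0.08000
Improvement: (W₁-W₂)/W₁ = (0.1282-0.08000)/0.1282 = 37.60%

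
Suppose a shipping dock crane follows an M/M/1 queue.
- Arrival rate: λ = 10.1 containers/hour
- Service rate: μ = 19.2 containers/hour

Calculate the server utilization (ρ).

Server utilization: ρ = λ/μ
ρ = 10.1/19.2 = 0.5260
The server is busy 52.60% of the time.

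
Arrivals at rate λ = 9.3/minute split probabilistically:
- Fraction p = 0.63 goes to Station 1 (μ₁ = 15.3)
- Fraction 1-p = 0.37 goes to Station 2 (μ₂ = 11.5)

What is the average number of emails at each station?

Effective rates: λ₁ = 9.3×0.63 = 5.859, λ₂ = 9.3×0.37 = 3.441
Station 1: ρ₁ = 5.859/15.3 = 0.38294, L₁ = ρ₁/(1-ρ₁) = 0.38294/(1-0.38294) = 0.6206
Station 2: ρ₂ = 3.441/11.5 = 0.29922, L₂ = ρ₂/(1-ρ₂) = 0.29922/(1-0.29922) = 0.4270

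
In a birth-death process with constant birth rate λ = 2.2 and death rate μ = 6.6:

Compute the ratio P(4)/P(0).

For constant rates: P(n)/P(0) = (λ/μ)^n
P(4)/P(0) = (2.2/6.6)^4 = 0.33333^4 = 0.01235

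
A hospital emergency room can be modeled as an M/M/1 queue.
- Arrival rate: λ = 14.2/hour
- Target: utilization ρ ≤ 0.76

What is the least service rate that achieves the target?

ρ = λ/μ, so μ = λ/ρ
μ ≥ 14.2/0.76 = 18.6842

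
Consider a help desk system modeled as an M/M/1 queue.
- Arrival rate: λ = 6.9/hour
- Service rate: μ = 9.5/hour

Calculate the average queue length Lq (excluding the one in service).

ρ = λ/μ = 6.9/9.5 = 0.7263
For M/M/1: Lq = λ²/(μ(μ-λ))
Lq = 47.61/(9.5 × 2.60)
Lq = 1.9275 tickets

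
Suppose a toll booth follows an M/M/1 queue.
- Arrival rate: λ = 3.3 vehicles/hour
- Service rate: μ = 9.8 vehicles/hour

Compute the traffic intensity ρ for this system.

Server utilization: ρ = λ/μ
ρ = 3.3/9.8 = 0.3367
The server is busy 33.67% of the time.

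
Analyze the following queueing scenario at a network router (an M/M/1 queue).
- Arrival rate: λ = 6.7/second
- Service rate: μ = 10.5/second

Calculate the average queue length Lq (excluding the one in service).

ρ = λ/μ = 6.7/10.5 = 0.6381
For M/M/1: Lq = λ²/(μ(μ-λ))
Lq = 44.89/(10.5 × 3.80)
Lq = 1.1251 packets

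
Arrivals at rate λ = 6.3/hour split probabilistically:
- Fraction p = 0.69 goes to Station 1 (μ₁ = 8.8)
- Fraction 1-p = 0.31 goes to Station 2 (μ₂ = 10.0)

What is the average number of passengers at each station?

Effective rates: λ₁ = 6.3×0.69 = 4.347, λ₂ = 6.3×0.31 = 1.953
Station 1: ρ₁ = 4.347/8.8 = 0.49398, L₁ = ρ₁/(1-ρ₁) = 0.49398/(1-0.49398) = 0.9762
Station 2: ρ₂ = 1.953/10.0 = 0.1953, L₂ = ρ₂/(1-ρ₂) = 0.1953/(1-0.1953) = 0.2427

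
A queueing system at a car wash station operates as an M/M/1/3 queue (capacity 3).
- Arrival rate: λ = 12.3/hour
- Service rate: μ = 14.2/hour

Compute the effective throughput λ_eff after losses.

ρ = λ/μ = 12.3/14.2 = 0.8662
P₀ = (1-ρ)/(1-ρ^(K+1)) = (1-0.8662)/(1-0.8662^4) = 0.13380/0.43705 = 0.3061
P_K = P₀×ρ^K = 0.30615 × 0.8662^3 = 0.30615 × 0.64991 = 0.1990
λ_eff = λ(1-P_K) = 12.3 × (1 - 0.19897) = 12.3 × 0.80103 = 9.8527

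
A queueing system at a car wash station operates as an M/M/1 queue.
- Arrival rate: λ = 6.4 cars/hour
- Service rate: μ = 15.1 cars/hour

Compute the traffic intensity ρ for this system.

Server utilization: ρ = λ/μ
ρ = 6.4/15.1 = 0.4238
The server is busy 42.38% of the time.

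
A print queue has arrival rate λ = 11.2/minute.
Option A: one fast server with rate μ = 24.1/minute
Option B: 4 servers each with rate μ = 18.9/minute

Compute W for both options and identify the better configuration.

Option A: single server μ = 24.1 (M/M/1)
  ρ_A = 11.2/24.1 = 0.4647
  W_A = 1/(μ-λ) = 1/(24.1-11.2) = 1/12.90 = 0.07752

Option B: 4 servers μ = 18.9 (M/M/4)
  ρ_B = λ/(cμ) = 11.2/(4×18.9) = 0.1481
  Offered load a = λ/μ = cρ = 11.2/18.9 = 0.5926
  P₀ = [ Σₙ₌₀^3 aⁿ/n! + a^4/(4!(1-ρ)) ]⁻¹
  Σ = a^0/0! + a^1/1! + a^2/2! + a^3/3! = 1.0000 + 0.5926 + 0.1756 + 0.03468 = 1.8029
  a^4/(4!(1-ρ)) = 0.12332/(24 × 0.85185) = 0.006032
  P₀ = 1/(1.8029 + 0.006032) = 0.5528
  Lq = P₀·a^4·ρ / (4!(1-ρ)²) = 0.55283 × 0.12332 × 0.14815 / (24 × 0.72565) = 0.0005799
  Wq_B = Lq/λ = 0.0005799/11.2 = 0.00005178
  W_B = Wq_B + 1/μ = 0.00005178 + 0.05291 = 0.05296

Since W_B = 0.05296 < W_A = 0.07752, Option B (multiple servers) has the shorter time in system.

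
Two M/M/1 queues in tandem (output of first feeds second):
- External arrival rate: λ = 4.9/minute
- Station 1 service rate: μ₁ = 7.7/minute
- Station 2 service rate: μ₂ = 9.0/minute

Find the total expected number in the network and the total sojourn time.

By Jackson's theorem, each station behaves as independent M/M/1.
Station 1: ρ₁ = 4.9/7.7 = 0.6364, L₁ = ρ₁/(1-ρ₁) = λ/(μ₁-λ) = 4.9/2.80 = 1.7500
Station 2: ρ₂ = 4.9/9.0 = 0.5444, L₂ = ρ₂/(1-ρ₂) = λ/(μ₂-λ) = 4.9/4.10 = 1.1951
Total: L = L₁ + L₂ = 1.7500 + 1.1951 = 2.9451
W = L/λ = 2.9451/4.9 = 0.6010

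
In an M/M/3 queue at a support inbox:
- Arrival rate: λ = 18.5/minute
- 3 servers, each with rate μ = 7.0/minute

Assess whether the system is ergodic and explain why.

Stability requires ρ = λ/(cμ) < 1
ρ = 18.5/(3 × 7.0) = 18.5/21.00 = 0.8810
Since 0.8810 < 1, the system is STABLE.
The servers are busy 88.10% of the time.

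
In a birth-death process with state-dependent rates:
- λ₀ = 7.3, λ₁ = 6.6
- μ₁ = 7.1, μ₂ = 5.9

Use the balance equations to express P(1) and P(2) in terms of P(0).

Balance equations:
State 0: λ₀P₀ = μ₁P₁ → P₁ = (λ₀/μ₁)P₀ = (7.3/7.1)P₀ = 1.0282P₀
State 1: P₂ = (λ₀λ₁)/(μ₁μ₂)P₀ = (7.3×6.6)/(7.1×5.9)P₀ = 1.1502P₀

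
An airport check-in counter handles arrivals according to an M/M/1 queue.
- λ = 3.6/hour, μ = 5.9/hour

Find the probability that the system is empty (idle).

ρ = λ/μ = 3.6/5.9 = 0.6102
P(0) = 1 - ρ = 1 - 0.6102 = 0.3898
The server is idle 38.98% of the time.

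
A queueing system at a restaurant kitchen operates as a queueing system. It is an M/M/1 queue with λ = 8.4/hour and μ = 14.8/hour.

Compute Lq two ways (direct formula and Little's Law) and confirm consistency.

Method 1 (direct): Lq = λ²/(μ(μ-λ)) = 70.56/(14.8 × 6.40) = 0.7449

Method 2 (Little's Law):
W = 1/(μ-λ) = 1/6.40 = 0.15625
Wq = W - 1/μ = 0.15625 - 0.067568 = 0.08868
Lq = λWq = 8.4 × 0.08868 = 0.7449 ✔ (matches Method 1)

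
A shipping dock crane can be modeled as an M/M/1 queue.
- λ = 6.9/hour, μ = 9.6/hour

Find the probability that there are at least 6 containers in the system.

ρ = λ/μ = 6.9/9.6 = 0.7188
P(N ≥ n) = ρⁿ
P(N ≥ 6) = 0.7188^6
P(N ≥ 6) = 0.1379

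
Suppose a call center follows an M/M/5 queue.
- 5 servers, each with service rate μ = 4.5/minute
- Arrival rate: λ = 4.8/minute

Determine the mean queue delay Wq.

Traffic intensity: ρ = λ/(cμ) = 4.8/(5×4.5) = 0.2133
Since ρ = 0.2133 < 1, system is stable.
Offered load a = λ/μ = cρ = 4.8/4.5 = 1.0667
P₀ = [ Σₙ₌₀^4 aⁿ/n! + a^5/(5!(1-ρ)) ]⁻¹
Σ = a^0/0! + a^1/1! + a^2/2! + a^3/3! + a^4/4! = 1.0000 + 1.0667 + 0.5689 + 0.2023 + 0.05394 = 2.8918
a^5/(5!(1-ρ)) = 1.3808/(120 × 0.7867) = 0.01463
P₀ = 1/(2.8918 + 0.01463) = 0.3441
Lq = P₀·a^5·ρ / (5!(1-ρ)²) = 0.3441 × 1.3808 × 0.2133 / (120 × 0.6188) = 0.001365
Wq = Lq/λ = 0.00136485/4.8 = 0.0002843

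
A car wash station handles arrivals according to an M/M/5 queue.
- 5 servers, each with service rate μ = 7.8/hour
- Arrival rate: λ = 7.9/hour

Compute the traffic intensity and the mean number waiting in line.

Traffic intensity: ρ = λ/(cμ) = 7.9/(5×7.8) = 0.2026
Since ρ = 0.2026 < 1, system is stable.
Offered load a = λ/μ = cρ = 7.9/7.8 = 1.0128
P₀ = [ Σₙ₌₀^4 aⁿ/n! + a^5/(5!(1-ρ)) ]⁻¹
Σ = a^0/0! + a^1/1! + a^2/2! + a^3/3! + a^4/4! = 1.0000 + 1.0128 + 0.5129 + 0.1732 + 0.04384 = 2.7427
a^5/(5!(1-ρ)) = 1.0658/(120 × 0.7974) = 0.01114
P₀ = 1/(2.7427 + 0.01114) = 0.3631
Lq = P₀·a^5·ρ / (5!(1-ρ)²) = 0.3631 × 1.0658 × 0.2026 / (120 × 0.6359) = 0.001027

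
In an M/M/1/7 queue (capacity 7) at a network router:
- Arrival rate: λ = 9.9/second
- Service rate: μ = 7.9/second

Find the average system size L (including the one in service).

ρ = λ/μ = 9.9/7.9 = 1.25316
P₀ = (1-ρ)/(1-ρ^(K+1)) = (1-1.25316)/(1-1.25316^8) = -0.25316/-5.0821 = 0.04981
P_K = P₀×ρ^K = 0.049814 × 1.25316^7 = 0.049814 × 4.8534 = 0.2418
L = ρ[1 - (K+1)ρ^K + Kρ^(K+1)] / [(1-ρ)(1-ρ^(K+1))]
L = 1.25316 × (1 - 8×4.853395 + 7×6.082081) / ((1 - 1.25316) × (1 - 6.082081)) = 4.6241 packets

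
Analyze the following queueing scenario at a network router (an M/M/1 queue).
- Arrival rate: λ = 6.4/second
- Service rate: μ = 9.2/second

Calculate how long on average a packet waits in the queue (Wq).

First, compute utilization: ρ = λ/μ = 6.4/9.2 = 0.6957
For M/M/1: Wq = λ/(μ(μ-λ))
Wq = 6.4/(9.2 × (9.2-6.4))
Wq = 6.4/(9.2 × 2.80)
Wq = 0.2484 seconds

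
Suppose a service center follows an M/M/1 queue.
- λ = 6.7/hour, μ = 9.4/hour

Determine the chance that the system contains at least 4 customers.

ρ = λ/μ = 6.7/9.4 = 0.7128
P(N ≥ n) = ρⁿ
P(N ≥ 4) = 0.7128^4
P(N ≥ 4) = 0.2581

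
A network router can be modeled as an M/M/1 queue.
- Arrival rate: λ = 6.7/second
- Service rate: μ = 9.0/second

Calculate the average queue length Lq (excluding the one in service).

ρ = λ/μ = 6.7/9.0 = 0.7444
For M/M/1: Lq = λ²/(μ(μ-λ))
Lq = 44.89/(9.0 × 2.30)
Lq = 2.1686 packets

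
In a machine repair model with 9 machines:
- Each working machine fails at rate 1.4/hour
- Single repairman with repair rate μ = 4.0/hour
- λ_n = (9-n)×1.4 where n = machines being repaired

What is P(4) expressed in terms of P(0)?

P(4)/P(0) = ∏_{i=0}^{4-1} λ_i/μ_{i+1}
= (9-0)×1.4/4.0 × (9-1)×1.4/4.0 × (9-2)×1.4/4.0 × (9-3)×1.4/4.0
= 45.3789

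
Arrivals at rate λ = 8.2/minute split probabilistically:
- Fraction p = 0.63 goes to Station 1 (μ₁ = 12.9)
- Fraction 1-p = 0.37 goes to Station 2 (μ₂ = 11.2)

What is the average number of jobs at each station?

Effective rates: λ₁ = 8.2×0.63 = 5.166, λ₂ = 8.2×0.37 = 3.034
Station 1: ρ₁ = 5.166/12.9 = 0.40047, L₁ = ρ₁/(1-ρ₁) = 0.40047/(1-0.40047) = 0.6680
Station 2: ρ₂ = 3.034/11.2 = 0.27089, L₂ = ρ₂/(1-ρ₂) = 0.27089/(1-0.27089) = 0.3715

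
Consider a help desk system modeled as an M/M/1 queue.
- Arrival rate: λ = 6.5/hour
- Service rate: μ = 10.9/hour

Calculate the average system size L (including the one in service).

ρ = λ/μ = 6.5/10.9 = 0.5963
For M/M/1: L = λ/(μ-λ)
L = 6.5/(10.9-6.5) = 6.5/4.40
L = 1.4773 tickets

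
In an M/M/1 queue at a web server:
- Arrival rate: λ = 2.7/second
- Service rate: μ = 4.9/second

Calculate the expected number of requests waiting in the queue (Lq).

ρ = λ/μ = 2.7/4.9 = 0.5510
For M/M/1: Lq = λ²/(μ(μ-λ))
Lq = 7.29/(4.9 × 2.20)
Lq = 0.6763 requests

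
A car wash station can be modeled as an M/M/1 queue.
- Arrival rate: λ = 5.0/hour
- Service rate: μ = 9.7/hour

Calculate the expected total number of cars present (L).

ρ = λ/μ = 5.0/9.7 = 0.5155
For M/M/1: L = λ/(μ-λ)
L = 5.0/(9.7-5.0) = 5.0/4.70
L = 1.0638 cars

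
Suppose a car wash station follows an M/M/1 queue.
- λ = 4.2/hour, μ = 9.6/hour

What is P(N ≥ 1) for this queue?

ρ = λ/μ = 4.2/9.6 = 0.4375
P(N ≥ n) = ρⁿ
P(N ≥ 1) = 0.4375^1
P(N ≥ 1) = 0.4375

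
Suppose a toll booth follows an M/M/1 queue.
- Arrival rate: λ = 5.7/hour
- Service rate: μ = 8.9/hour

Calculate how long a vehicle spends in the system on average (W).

First, compute utilization: ρ = λ/μ = 5.7/8.9 = 0.6404
For M/M/1: W = 1/(μ-λ)
W = 1/(8.9-5.7) = 1/3.20
W = 0.3125 hours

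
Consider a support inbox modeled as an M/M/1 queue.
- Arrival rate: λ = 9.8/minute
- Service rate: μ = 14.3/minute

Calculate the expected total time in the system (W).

First, compute utilization: ρ = λ/μ = 9.8/14.3 = 0.6853
For M/M/1: W = 1/(μ-λ)
W = 1/(14.3-9.8) = 1/4.50
W = 0.2222 minutes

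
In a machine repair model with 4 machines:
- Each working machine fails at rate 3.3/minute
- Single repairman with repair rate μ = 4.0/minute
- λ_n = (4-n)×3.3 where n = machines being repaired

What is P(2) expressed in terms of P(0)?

P(2)/P(0) = ∏_{i=0}^{2-1} λ_i/μ_{i+1}
= (4-0)×3.3/4.0 × (4-1)×3.3/4.0
= 8.1675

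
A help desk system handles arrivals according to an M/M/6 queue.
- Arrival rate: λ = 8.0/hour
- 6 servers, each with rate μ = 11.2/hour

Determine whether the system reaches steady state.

Stability requires ρ = λ/(cμ) < 1
ρ = 8.0/(6 × 11.2) = 8.0/67.20 = 0.1190
Since 0.1190 < 1, the system is STABLE.
The servers are busy 11.90% of the time.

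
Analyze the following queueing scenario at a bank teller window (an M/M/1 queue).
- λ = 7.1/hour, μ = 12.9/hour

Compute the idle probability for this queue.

ρ = λ/μ = 7.1/12.9 = 0.5504
P(0) = 1 - ρ = 1 - 0.5504 = 0.4496
The server is idle 44.96% of the time.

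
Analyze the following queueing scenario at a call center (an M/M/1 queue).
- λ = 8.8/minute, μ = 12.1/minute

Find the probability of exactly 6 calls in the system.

ρ = λ/μ = 8.8/12.1 = 0.7273
P(n) = (1-ρ)ρⁿ
P(6) = (1-0.7273) × 0.7273^6
P(6) = 0.2727 × 0.1480
P(6) = 0.04036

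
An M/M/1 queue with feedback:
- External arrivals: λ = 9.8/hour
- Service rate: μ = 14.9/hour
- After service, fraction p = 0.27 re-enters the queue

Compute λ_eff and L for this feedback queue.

Effective arrival rate: λ_eff = λ/(1-p) = 9.8/(1-0.27) = 9.8/0.73 = 13.42466
ρ = λ_eff/μ = 13.42466/14.9 = 0.900984
L = ρ/(1-ρ) = 0.900984/(1-0.900984) = 9.0994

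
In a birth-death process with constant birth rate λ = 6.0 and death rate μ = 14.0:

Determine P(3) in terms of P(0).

For constant rates: P(n)/P(0) = (λ/μ)^n
P(3)/P(0) = (6.0/14.0)^3 = 0.42857^3 = 0.07872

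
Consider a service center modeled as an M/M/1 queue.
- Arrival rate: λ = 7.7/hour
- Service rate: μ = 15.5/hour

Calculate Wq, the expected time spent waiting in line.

First, compute utilization: ρ = λ/μ = 7.7/15.5 = 0.4968
For M/M/1: Wq = λ/(μ(μ-λ))
Wq = 7.7/(15.5 × (15.5-7.7))
Wq = 7.7/(15.5 × 7.80)
Wq = 0.06369 hours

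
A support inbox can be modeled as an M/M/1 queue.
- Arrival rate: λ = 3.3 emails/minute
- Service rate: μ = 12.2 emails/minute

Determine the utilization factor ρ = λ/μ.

Server utilization: ρ = λ/μ
ρ = 3.3/12.2 = 0.2705
The server is busy 27.05% of the time.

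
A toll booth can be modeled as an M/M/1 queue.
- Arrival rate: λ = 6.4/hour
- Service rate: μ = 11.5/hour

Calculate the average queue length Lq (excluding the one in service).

ρ = λ/μ = 6.4/11.5 = 0.5565
For M/M/1: Lq = λ²/(μ(μ-λ))
Lq = 40.96/(11.5 × 5.10)
Lq = 0.6984 vehicles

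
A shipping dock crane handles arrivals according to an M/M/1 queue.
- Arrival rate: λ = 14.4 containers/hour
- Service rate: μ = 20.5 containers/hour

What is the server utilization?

Server utilization: ρ = λ/μ
ρ = 14.4/20.5 = 0.7024
The server is busy 70.24% of the time.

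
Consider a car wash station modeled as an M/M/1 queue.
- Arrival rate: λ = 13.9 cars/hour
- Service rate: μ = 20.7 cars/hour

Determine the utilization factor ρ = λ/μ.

Server utilization: ρ = λ/μ
ρ = 13.9/20.7 = 0.6715
The server is busy 67.15% of the time.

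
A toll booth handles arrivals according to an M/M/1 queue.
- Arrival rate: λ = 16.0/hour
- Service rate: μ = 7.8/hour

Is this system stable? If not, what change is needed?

Stability requires ρ = λ/(cμ) < 1
ρ = 16.0/(1 × 7.8) = 16.0/7.80 = 2.0513
Since 2.0513 ≥ 1, the system is UNSTABLE.
Queue grows without bound. Need μ > λ = 16.0.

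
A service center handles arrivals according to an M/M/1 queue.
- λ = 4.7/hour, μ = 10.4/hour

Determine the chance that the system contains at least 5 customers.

ρ = λ/μ = 4.7/10.4 = 0.4519
P(N ≥ n) = ρⁿ
P(N ≥ 5) = 0.4519^5
P(N ≥ 5) = 0.01885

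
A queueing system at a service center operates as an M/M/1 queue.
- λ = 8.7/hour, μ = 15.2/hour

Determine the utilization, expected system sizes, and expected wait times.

Step 1: ρ = λ/μ = 8.7/15.2 = 0.5724
Step 2: L = λ/(μ-λ) = 8.7/6.50 = 1.3385
Step 3: Lq = λ²/(μ(μ-λ)) = 75.69/(15.2×6.50) = 0.7661
Step 4: W = 1/(μ-λ) = 1/6.50 = 0.15385
Step 5: Wq = λ/(μ(μ-λ)) = 8.7/(15.2×6.50) = 0.08806
Step 6: P(0) = 1-ρ = 0.4276
Verify: L = λW = 8.7×0.15385 = 1.3385 ✔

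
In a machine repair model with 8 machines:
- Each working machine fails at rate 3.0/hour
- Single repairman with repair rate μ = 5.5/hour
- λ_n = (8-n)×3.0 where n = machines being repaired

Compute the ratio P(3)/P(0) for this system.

P(3)/P(0) = ∏_{i=0}^{3-1} λ_i/μ_{i+1}
= (8-0)×3.0/5.5 × (8-1)×3.0/5.5 × (8-2)×3.0/5.5
= 54.5274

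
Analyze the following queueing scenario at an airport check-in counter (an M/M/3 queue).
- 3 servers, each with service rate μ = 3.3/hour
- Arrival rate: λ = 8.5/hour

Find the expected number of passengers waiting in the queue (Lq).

Traffic intensity: ρ = λ/(cμ) = 8.5/(3×3.3) = 0.8586
Since ρ = 0.8586 < 1, system is stable.
Offered load a = λ/μ = cρ = 8.5/3.3 = 2.5758
P₀ = [ Σₙ₌₀^2 aⁿ/n! + a^3/(3!(1-ρ)) ]⁻¹
Σ = a^0/0! + a^1/1! + a^2/2! = 1.00000 + 2.57576 + 3.31726 = 6.8930
a^3/(3!(1-ρ)) = 17.0889/(6 × 0.141414) = 20.1405
P₀ = 1/(6.8930 + 20.1405) = 0.03699
Lq = P₀·a^3·ρ / (3!(1-ρ)²) = 0.036991 × 17.0889 × 0.85859 / (6 × 0.019998) = 4.5233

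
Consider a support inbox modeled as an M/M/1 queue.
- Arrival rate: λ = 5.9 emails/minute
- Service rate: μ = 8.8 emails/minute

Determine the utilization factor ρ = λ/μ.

Server utilization: ρ = λ/μ
ρ = 5.9/8.8 = 0.6705
The server is busy 67.05% of the time.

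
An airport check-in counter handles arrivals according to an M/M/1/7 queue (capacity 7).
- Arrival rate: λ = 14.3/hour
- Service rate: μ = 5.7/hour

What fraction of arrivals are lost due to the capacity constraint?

ρ = λ/μ = 14.3/5.7 = 2.50877
P₀ = (1-ρ)/(1-ρ^(K+1)) = (1-2.50877)/(1-2.50877^8) = -1.5088/-1568.2306 = 0.0009621
P_K = P₀×ρ^K = 0.0009621 × 2.50877^7 = 0.0009621 × 625.4980 = 0.6018
Blocking probability = 60.18%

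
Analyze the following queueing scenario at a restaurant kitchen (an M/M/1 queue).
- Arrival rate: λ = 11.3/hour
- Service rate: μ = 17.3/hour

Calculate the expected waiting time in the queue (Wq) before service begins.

First, compute utilization: ρ = λ/μ = 11.3/17.3 = 0.6532
For M/M/1: Wq = λ/(μ(μ-λ))
Wq = 11.3/(17.3 × (17.3-11.3))
Wq = 11.3/(17.3 × 6.00)
Wq = 0.1089 hours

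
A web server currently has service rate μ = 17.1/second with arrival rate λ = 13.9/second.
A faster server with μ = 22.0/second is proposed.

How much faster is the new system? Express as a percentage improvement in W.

System 1: ρ₁ = 13.9/17.1 = 0.8129, W₁ = 1/(17.1-13.9) = 0.31250
System 2: ρ₂ = 13.9/22.0 = 0.6318, W₂ = 1/(22.0-13.9) = 0.12346
Improvement: (W₁-W₂)/W₁ = (0.31250-0.12346)/0.31250 = 60.49%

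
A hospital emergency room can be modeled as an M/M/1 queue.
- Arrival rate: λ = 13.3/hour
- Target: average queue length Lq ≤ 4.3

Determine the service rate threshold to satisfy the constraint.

For M/M/1: Lq = λ²/(μ(μ-λ))
Need Lq ≤ 4.3, i.e. μ(μ-λ) ≥ λ²/4.3
μ² - 13.3μ - 176.89/4.3 ≥ 0  →  μ² - 13.3μ - 41.1372 ≥ 0
Quadratic formula (positive root): μ = [λ + √(λ² + 4×41.1372)]/2
Discriminant: 176.89 + 4×41.1372 = 341.4388, √341.4388 = 18.47806
μ ≥ (13.3 + 18.47806)/2 = 15.8890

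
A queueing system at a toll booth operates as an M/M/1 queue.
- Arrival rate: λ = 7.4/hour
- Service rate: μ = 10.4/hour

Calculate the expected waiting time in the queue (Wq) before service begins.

First, compute utilization: ρ = λ/μ = 7.4/10.4 = 0.7115
For M/M/1: Wq = λ/(μ(μ-λ))
Wq = 7.4/(10.4 × (10.4-7.4))
Wq = 7.4/(10.4 × 3.00)
Wq = 0.2372 hours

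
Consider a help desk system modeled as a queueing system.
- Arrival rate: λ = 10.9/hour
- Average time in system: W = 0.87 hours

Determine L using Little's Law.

Little's Law: L = λW
L = 10.9 × 0.87 = 9.4830 tickets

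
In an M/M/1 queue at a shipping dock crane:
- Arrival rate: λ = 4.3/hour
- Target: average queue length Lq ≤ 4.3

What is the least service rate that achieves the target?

For M/M/1: Lq = λ²/(μ(μ-λ))
Need Lq ≤ 4.3, i.e. μ(μ-λ) ≥ λ²/4.3
μ² - 4.3μ - 18.49/4.3 ≥ 0  →  μ² - 4.3μ - 4.3000 ≥ 0
Quadratic formula (positive root): μ = [λ + √(λ² + 4×4.3000)]/2
Discriminant: 18.49 + 4×4.3000 = 35.6900, √35.6900 = 5.9741
μ ≥ (4.3 + 5.9741)/2 = 5.1371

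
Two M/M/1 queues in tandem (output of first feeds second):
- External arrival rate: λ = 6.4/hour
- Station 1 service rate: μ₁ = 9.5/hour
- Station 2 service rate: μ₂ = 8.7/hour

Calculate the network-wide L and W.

By Jackson's theorem, each station behaves as independent M/M/1.
Station 1: ρ₁ = 6.4/9.5 = 0.6737, L₁ = ρ₁/(1-ρ₁) = λ/(μ₁-λ) = 6.4/3.10 = 2.0645
Station 2: ρ₂ = 6.4/8.7 = 0.7356, L₂ = ρ₂/(1-ρ₂) = λ/(μ₂-λ) = 6.4/2.30 = 2.7826
Total: L = L₁ + L₂ = 2.0645 + 2.7826 = 4.8471
W = L/λ = 4.8471/6.4 = 0.7574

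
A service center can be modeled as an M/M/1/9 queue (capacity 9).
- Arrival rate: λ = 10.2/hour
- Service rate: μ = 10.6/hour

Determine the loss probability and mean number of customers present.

ρ = λ/μ = 10.2/10.6 = 0.96226
P₀ = (1-ρ)/(1-ρ^(K+1)) = (1-0.96226)/(1-0.96226^10) = 0.03774/0.3193 = 0.1182
P_K = P₀×ρ^K = 0.11818 × 0.96226^9 = 0.11818 × 0.70735 = 0.08359
Blocking probability P_9 = 0.08359 (8.36%)
L = ρ[1 - (K+1)ρ^K + Kρ^(K+1)] / [(1-ρ)(1-ρ^(K+1))]
L = 0.96226 × (1 - 10×0.7073460 + 9×0.6806508) / ((1 - 0.96226) × (1 - 0.6806508)) = 4.1834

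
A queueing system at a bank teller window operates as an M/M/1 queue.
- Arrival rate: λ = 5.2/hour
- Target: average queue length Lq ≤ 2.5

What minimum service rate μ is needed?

For M/M/1: Lq = λ²/(μ(μ-λ))
Need Lq ≤ 2.5, i.e. μ(μ-λ) ≥ λ²/2.5
μ² - 5.2μ - 27.04/2.5 ≥ 0  →  μ² - 5.2μ - 10.8160 ≥ 0
Quadratic formula (positive root): μ = [λ + √(λ² + 4×10.8160)]/2
Discriminant: 27.04 + 4×10.8160 = 70.3040, √70.3040 = 8.3847
μ ≥ (5.2 + 8.3847)/2 = 6.7924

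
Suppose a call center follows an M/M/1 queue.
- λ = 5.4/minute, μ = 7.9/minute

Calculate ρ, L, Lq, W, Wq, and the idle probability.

Step 1: ρ = λ/μ = 5.4/7.9 = 0.6835
Step 2: L = λ/(μ-λ) = 5.4/2.50 = 2.1600
Step 3: Lq = λ²/(μ(μ-λ)) = 29.16/(7.9×2.50) = 1.4765
Step 4: W = 1/(μ-λ) = 1/2.50 = 0.4000
Step 5: Wq = λ/(μ(μ-λ)) = 5.4/(7.9×2.50) = 0.2734
Step 6: P(0) = 1-ρ = 0.3165
Verify: L = λW = 5.4×0.4000 = 2.1600 ✔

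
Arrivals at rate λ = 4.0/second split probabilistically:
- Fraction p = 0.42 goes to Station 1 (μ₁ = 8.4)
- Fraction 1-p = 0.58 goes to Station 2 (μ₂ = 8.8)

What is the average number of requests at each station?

Effective rates: λ₁ = 4.0×0.42 = 1.68, λ₂ = 4.0×0.58 = 2.32
Station 1: ρ₁ = 1.68/8.4 = 0.2000, L₁ = ρ₁/(1-ρ₁) = 0.2000/(1-0.2000) = 0.2500
Station 2: ρ₂ = 2.32/8.8 = 0.2636, L₂ = ρ₂/(1-ρ₂) = 0.2636/(1-0.2636) = 0.3580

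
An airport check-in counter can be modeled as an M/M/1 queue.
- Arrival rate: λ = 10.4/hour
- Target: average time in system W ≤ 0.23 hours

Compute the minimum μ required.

For M/M/1: W = 1/(μ-λ)
Need W ≤ 0.23, so 1/(μ-λ) ≤ 0.23
μ - λ ≥ 1/0.23 = 4.3478
μ ≥ 10.4 + 4.3478 = 14.7478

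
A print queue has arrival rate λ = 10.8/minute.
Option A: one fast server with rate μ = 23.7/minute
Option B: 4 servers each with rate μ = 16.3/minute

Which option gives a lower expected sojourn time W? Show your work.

Option A: single server μ = 23.7 (M/M/1)
  ρ_A = 10.8/23.7 = 0.4557
  W_A = 1/(μ-λ) = 1/(23.7-10.8) = 1/12.90 = 0.07752

Option B: 4 servers μ = 16.3 (M/M/4)
  ρ_B = λ/(cμ) = 10.8/(4×16.3) = 0.1656
  Offered load a = λ/μ = cρ = 10.8/16.3 = 0.6626
  P₀ = [ Σₙ₌₀^3 aⁿ/n! + a^4/(4!(1-ρ)) ]⁻¹
  Σ = a^0/0! + a^1/1! + a^2/2! + a^3/3! = 1.0000 + 0.6626 + 0.2195 + 0.04848 = 1.9306
  a^4/(4!(1-ρ)) = 0.19273/(24 × 0.83436) = 0.009625
  P₀ = 1/(1.9306 + 0.009625) = 0.5154
  Lq = P₀·a^4·ρ / (4!(1-ρ)²) = 0.51541 × 0.19273 × 0.16564 / (24 × 0.69615) = 0.0009848
  Wq_B = Lq/λ = 0.0009848/10.8 = 0.00009119
  W_B = Wq_B + 1/μ = 0.00009119 + 0.06135 = 0.06144

Since W_B = 0.06144 < W_A = 0.07752, Option B (multiple servers) has the shorter time in system.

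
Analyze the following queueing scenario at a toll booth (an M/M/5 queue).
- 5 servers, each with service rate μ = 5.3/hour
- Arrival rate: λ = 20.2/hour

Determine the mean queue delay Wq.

Traffic intensity: ρ = λ/(cμ) = 20.2/(5×5.3) = 0.7623
Since ρ = 0.7623 < 1, system is stable.
Offered load a = λ/μ = cρ = 20.2/5.3 = 3.8113
P₀ = [ Σₙ₌₀^4 aⁿ/n! + a^5/(5!(1-ρ)) ]⁻¹
Σ = a^0/0! + a^1/1! + a^2/2! + a^3/3! + a^4/4! = 1.0000 + 3.8113 + 7.2631 + 9.2273 + 8.7921 = 30.0938
a^5/(5!(1-ρ)) = 804.2249/(120 × 0.237736) = 28.1904
P₀ = 1/(30.0938 + 28.1904) = 0.01716
Lq = P₀·a^5·ρ / (5!(1-ρ)²) = 0.017157 × 804.2249 × 0.76226 / (120 × 0.056518) = 1.5508
Wq = Lq/λ = 1.5508/20.2 = 0.07677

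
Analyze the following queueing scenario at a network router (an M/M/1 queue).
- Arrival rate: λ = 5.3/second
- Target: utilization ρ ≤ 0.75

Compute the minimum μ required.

ρ = λ/μ, so μ = λ/ρ
μ ≥ 5.3/0.75 = 7.0667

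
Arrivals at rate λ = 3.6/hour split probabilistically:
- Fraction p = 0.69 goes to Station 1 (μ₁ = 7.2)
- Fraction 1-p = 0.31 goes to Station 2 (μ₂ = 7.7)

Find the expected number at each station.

Effective rates: λ₁ = 3.6×0.69 = 2.484, λ₂ = 3.6×0.31 = 1.116
Station 1: ρ₁ = 2.484/7.2 = 0.3450, L₁ = ρ₁/(1-ρ₁) = 0.3450/(1-0.3450) = 0.5267
Station 2: ρ₂ = 1.116/7.7 = 0.1449, L₂ = ρ₂/(1-ρ₂) = 0.1449/(1-0.1449) = 0.1695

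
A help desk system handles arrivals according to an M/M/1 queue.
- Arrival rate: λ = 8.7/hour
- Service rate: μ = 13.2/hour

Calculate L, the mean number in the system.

ρ = λ/μ = 8.7/13.2 = 0.6591
For M/M/1: L = λ/(μ-λ)
L = 8.7/(13.2-8.7) = 8.7/4.50
L = 1.9333 tickets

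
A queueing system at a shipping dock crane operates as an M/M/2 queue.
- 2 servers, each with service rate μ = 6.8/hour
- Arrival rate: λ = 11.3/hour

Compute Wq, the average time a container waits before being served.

Traffic intensity: ρ = λ/(cμ) = 11.3/(2×6.8) = 0.8309
Since ρ = 0.8309 < 1, system is stable.
Offered load a = λ/μ = cρ = 11.3/6.8 = 1.6618
P₀ = [ Σₙ₌₀^1 aⁿ/n! + a^2/(2!(1-ρ)) ]⁻¹
Σ = a^0/0! + a^1/1! = 1.0000 + 1.6618 = 2.6618
a^2/(2!(1-ρ)) = 2.7615/(2 × 0.16912) = 8.1643
P₀ = 1/(2.6618 + 8.1643) = 0.09237
Lq = P₀·a^2·ρ / (2!(1-ρ)²) = 0.092369 × 2.7615 × 0.83088 / (2 × 0.028601) = 3.7051
Wq = Lq/λ = 3.7051/11.3 = 0.3279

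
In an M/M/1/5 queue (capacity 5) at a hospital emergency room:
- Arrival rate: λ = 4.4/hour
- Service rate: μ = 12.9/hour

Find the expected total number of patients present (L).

ρ = λ/μ = 4.4/12.9 = 0.341085
P₀ = (1-ρ)/(1-ρ^(K+1)) = (1-0.341085)/(1-0.341085^6) = 0.6589/0.9984 = 0.6600
P_K = P₀×ρ^K = 0.6600 × 0.341085^5 = 0.6600 × 0.004617 = 0.003047
L = ρ[1 - (K+1)ρ^K + Kρ^(K+1)] / [(1-ρ)(1-ρ^(K+1))]
L = 0.341085 × (1 - 6×0.004617 + 5×0.001575) / ((1 - 0.341085) × (1 - 0.001575)) = 0.5082 patients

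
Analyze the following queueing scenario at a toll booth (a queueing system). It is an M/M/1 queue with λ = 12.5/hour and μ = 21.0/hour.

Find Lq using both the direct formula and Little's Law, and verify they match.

Method 1 (direct): Lq = λ²/(μ(μ-λ)) = 156.25/(21.0 × 8.50) = 0.8754

Method 2 (Little's Law):
W = 1/(μ-λ) = 1/8.50 = 0.11765
Wq = W - 1/μ = 0.11765 - 0.047619 = 0.07003
Lq = λWq = 12.5 × 0.07003 = 0.8754 ✔ (matches Method 1)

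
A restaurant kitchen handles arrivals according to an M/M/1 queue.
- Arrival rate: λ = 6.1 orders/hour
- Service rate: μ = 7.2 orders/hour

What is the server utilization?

Server utilization: ρ = λ/μ
ρ = 6.1/7.2 = 0.8472
The server is busy 84.72% of the time.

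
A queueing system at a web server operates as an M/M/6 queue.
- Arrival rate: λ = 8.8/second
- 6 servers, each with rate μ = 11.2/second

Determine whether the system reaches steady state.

Stability requires ρ = λ/(cμ) < 1
ρ = 8.8/(6 × 11.2) = 8.8/67.20 = 0.1310
Since 0.1310 < 1, the system is STABLE.
The servers are busy 13.10% of the time.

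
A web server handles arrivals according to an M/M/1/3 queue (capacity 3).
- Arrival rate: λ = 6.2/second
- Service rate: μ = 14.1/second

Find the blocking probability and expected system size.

ρ = λ/μ = 6.2/14.1 = 0.439716
P₀ = (1-ρ)/(1-ρ^(K+1)) = (1-0.439716)/(1-0.439716^4) = 0.56028/0.96262 = 0.5820
P_K = P₀×ρ^K = 0.5820 × 0.439716^3 = 0.5820 × 0.08502 = 0.04948
Blocking probability P_3 = 0.04948 (4.95%)
L = ρ[1 - (K+1)ρ^K + Kρ^(K+1)] / [(1-ρ)(1-ρ^(K+1))]
L = 0.439716 × (1 - 4×0.085019 + 3×0.037384) / ((1 - 0.439716) × (1 - 0.037384)) = 0.6295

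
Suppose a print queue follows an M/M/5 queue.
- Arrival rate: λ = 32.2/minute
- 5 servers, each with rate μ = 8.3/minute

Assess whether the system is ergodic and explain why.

Stability requires ρ = λ/(cμ) < 1
ρ = 32.2/(5 × 8.3) = 32.2/41.50 = 0.7759
Since 0.7759 < 1, the system is STABLE.
The servers are busy 77.59% of the time.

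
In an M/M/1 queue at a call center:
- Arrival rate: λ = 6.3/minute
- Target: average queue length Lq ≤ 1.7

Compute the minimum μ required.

For M/M/1: Lq = λ²/(μ(μ-λ))
Need Lq ≤ 1.7, i.e. μ(μ-λ) ≥ λ²/1.7
μ² - 6.3μ - 39.69/1.7 ≥ 0  →  μ² - 6.3μ - 23.34706 ≥ 0
Quadratic formula (positive root): μ = [λ + √(λ² + 4×23.34706)]/2
Discriminant: 39.69 + 4×23.34706 = 133.0782, √133.0782 = 11.5360
μ ≥ (6.3 + 11.5360)/2 = 8.9180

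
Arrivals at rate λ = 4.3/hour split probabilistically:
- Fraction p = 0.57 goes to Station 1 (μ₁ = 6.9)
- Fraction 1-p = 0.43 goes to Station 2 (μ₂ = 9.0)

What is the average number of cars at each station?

Effective rates: λ₁ = 4.3×0.57 = 2.451, λ₂ = 4.3×0.43 = 1.849
Station 1: ρ₁ = 2.451/6.9 = 0.3552, L₁ = ρ₁/(1-ρ₁) = 0.3552/(1-0.3552) = 0.5509
Station 2: ρ₂ = 1.849/9.0 = 0.20544, L₂ = ρ₂/(1-ρ₂) = 0.20544/(1-0.20544) = 0.2586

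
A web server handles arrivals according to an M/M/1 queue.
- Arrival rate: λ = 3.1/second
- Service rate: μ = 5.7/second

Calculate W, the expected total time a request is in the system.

First, compute utilization: ρ = λ/μ = 3.1/5.7 = 0.5439
For M/M/1: W = 1/(μ-λ)
W = 1/(5.7-3.1) = 1/2.60
W = 0.3846 seconds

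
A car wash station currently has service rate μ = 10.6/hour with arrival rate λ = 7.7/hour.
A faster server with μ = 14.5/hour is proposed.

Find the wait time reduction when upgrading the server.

System 1: ρ₁ = 7.7/10.6 = 0.7264, W₁ = 1/(10.6-7.7) = 0.34483
System 2: ρ₂ = 7.7/14.5 = 0.5310, W₂ = 1/(14.5-7.7) = 0.14706
Improvement: (W₁-W₂)/W₁ = (0.34483-0.14706)/0.34483 = 57.35%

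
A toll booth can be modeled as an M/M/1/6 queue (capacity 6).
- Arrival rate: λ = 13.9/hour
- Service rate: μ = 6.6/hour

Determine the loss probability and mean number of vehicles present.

ρ = λ/μ = 13.9/6.6 = 2.1061
P₀ = (1-ρ)/(1-ρ^(K+1)) = (1-2.1061)/(1-2.1061^7) = -1.1061/-182.8031 = 0.006051
P_K = P₀×ρ^K = 0.006051 × 2.1061^6 = 0.006051 × 87.2718 = 0.5281
Blocking probability P_6 = 0.5281 (52.81%)
L = ρ[1 - (K+1)ρ^K + Kρ^(K+1)] / [(1-ρ)(1-ρ^(K+1))]
L = 2.1061 × (1 - 7×87.2718 + 6×183.8031) / ((1 - 2.1061) × (1 - 183.8031)) = 5.1342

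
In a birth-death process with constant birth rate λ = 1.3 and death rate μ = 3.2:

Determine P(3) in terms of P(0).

For constant rates: P(n)/P(0) = (λ/μ)^n
P(3)/P(0) = (1.3/3.2)^3 = 0.40625^3 = 0.06705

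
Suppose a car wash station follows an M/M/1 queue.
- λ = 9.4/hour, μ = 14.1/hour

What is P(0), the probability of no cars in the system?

ρ = λ/μ = 9.4/14.1 = 0.6667
P(0) = 1 - ρ = 1 - 0.6667 = 0.3333
The server is idle 33.33% of the time.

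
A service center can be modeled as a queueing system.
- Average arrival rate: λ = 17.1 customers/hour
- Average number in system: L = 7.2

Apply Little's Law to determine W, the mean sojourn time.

Little's Law: L = λW, so W = L/λ
W = 7.2/17.1 = 0.4211 hours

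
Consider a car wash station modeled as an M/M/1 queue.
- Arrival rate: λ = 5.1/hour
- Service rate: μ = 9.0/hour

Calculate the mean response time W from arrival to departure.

First, compute utilization: ρ = λ/μ = 5.1/9.0 = 0.5667
For M/M/1: W = 1/(μ-λ)
W = 1/(9.0-5.1) = 1/3.90
W = 0.2564 hours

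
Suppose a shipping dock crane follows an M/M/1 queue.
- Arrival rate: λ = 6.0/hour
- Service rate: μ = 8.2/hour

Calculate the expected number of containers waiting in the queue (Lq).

ρ = λ/μ = 6.0/8.2 = 0.7317
For M/M/1: Lq = λ²/(μ(μ-λ))
Lq = 36.00/(8.2 × 2.20)
Lq = 1.9956 containers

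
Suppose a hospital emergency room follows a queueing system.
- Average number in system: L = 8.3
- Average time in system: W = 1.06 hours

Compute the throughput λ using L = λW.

Little's Law: L = λW, so λ = L/W
λ = 8.3/1.06 = 7.8302 patients/hour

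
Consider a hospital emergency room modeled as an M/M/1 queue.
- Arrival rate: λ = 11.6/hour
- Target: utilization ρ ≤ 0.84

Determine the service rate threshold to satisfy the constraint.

ρ = λ/μ, so μ = λ/ρ
μ ≥ 11.6/0.84 = 13.8095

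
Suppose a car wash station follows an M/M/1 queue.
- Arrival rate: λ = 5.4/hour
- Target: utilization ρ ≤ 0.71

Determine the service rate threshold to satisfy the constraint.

ρ = λ/μ, so μ = λ/ρ
μ ≥ 5.4/0.71 = 7.6056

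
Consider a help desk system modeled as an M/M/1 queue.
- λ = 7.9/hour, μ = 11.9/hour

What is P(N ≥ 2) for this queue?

ρ = λ/μ = 7.9/11.9 = 0.66387
P(N ≥ n) = ρⁿ
P(N ≥ 2) = 0.66387^2
P(N ≥ 2) = 0.4407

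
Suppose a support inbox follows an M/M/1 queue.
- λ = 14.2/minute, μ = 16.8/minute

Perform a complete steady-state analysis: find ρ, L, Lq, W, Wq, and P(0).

Step 1: ρ = λ/μ = 14.2/16.8 = 0.8452
Step 2: L = λ/(μ-λ) = 14.2/2.60 = 5.4615
Step 3: Lq = λ²/(μ(μ-λ)) = 201.64/(16.8×2.60) = 4.6163
Step 4: W = 1/(μ-λ) = 1/2.60 = 0.384615
Step 5: Wq = λ/(μ(μ-λ)) = 14.2/(16.8×2.60) = 0.3251
Step 6: P(0) = 1-ρ = 0.1548
Verify: L = λW = 14.2×0.384615 = 5.4615 ✔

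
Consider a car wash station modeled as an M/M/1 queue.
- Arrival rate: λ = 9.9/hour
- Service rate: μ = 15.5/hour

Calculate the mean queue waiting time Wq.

First, compute utilization: ρ = λ/μ = 9.9/15.5 = 0.6387
For M/M/1: Wq = λ/(μ(μ-λ))
Wq = 9.9/(15.5 × (15.5-9.9))
Wq = 9.9/(15.5 × 5.60)
Wq = 0.1141 hours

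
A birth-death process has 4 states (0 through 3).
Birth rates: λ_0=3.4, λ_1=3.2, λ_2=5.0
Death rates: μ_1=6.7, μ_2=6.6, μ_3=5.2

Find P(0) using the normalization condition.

Ratios P(n)/P(0) = (λ₀···λₙ₋₁)/(μ₁···μₙ):
P(1)/P(0) = (3.4)/(6.7) = 0.5075
P(2)/P(0) = (3.4×3.2)/(6.7×6.6) = 0.2460
P(3)/P(0) = (3.4×3.2×5.0)/(6.7×6.6×5.2) = 0.2366

Normalization: ∑ P(n) = 1
P(0) × (1.0000 + 0.5075 + 0.2460 + 0.2366) = 1
P(0) × 1.9901 = 1
P(0) = 1/1.9901 = 0.5025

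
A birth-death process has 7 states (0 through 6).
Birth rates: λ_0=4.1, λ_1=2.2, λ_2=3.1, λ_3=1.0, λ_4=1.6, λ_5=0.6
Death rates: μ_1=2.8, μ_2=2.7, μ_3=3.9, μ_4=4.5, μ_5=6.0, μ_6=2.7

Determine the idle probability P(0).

Ratios P(n)/P(0) = (λ₀···λₙ₋₁)/(μ₁···μₙ):
P(1)/P(0) = (4.1)/(2.8) = 1.4643
P(2)/P(0) = (4.1×2.2)/(2.8×2.7) = 1.1931
P(3)/P(0) = (4.1×2.2×3.1)/(2.8×2.7×3.9) = 0.94838
P(4)/P(0) = (4.1×2.2×3.1×1.0)/(2.8×2.7×3.9×4.5) = 0.21075
P(5)/P(0) = (4.1×2.2×3.1×1.0×1.6)/(2.8×2.7×3.9×4.5×6.0) = 0.056200
P(6)/P(0) = (4.1×2.2×3.1×1.0×1.6×0.6)/(2.8×2.7×3.9×4.5×6.0×2.7) = 0.012489

Normalization: ∑ P(n) = 1
P(0) × (1.0000 + 1.4643 + 1.1931 + 0.94838 + 0.21075 + 0.056200 + 0.012489) = 1
P(0) × 4.8852 = 1
P(0) = 1/4.8852 = 0.2047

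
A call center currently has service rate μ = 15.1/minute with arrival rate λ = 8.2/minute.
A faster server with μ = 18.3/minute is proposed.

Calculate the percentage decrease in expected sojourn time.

System 1: ρ₁ = 8.2/15.1 = 0.5430, W₁ = 1/(15.1-8.2) = 0.14493
System 2: ρ₂ = 8.2/18.3 = 0.4481, W₂ = 1/(18.3-8.2) = 0.099010
Improvement: (W₁-W₂)/W₁ = (0.14493-0.099010)/0.14493 = 31.68%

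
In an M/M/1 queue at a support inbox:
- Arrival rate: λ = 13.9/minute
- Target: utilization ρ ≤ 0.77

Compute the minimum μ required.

ρ = λ/μ, so μ = λ/ρ
μ ≥ 13.9/0.77 = 18.0519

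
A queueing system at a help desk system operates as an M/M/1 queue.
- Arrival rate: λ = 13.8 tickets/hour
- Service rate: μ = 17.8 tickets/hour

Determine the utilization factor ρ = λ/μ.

Server utilization: ρ = λ/μ
ρ = 13.8/17.8 = 0.7753
The server is busy 77.53% of the time.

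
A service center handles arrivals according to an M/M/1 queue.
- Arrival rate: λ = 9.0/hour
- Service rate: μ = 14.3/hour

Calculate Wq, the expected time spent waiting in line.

First, compute utilization: ρ = λ/μ = 9.0/14.3 = 0.6294
For M/M/1: Wq = λ/(μ(μ-λ))
Wq = 9.0/(14.3 × (14.3-9.0))
Wq = 9.0/(14.3 × 5.30)
Wq = 0.1187 hours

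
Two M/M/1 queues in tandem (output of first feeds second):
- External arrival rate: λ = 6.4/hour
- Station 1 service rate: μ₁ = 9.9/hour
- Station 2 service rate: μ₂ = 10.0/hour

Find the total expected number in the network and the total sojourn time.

By Jackson's theorem, each station behaves as independent M/M/1.
Station 1: ρ₁ = 6.4/9.9 = 0.6465, L₁ = ρ₁/(1-ρ₁) = λ/(μ₁-λ) = 6.4/3.50 = 1.82857
Station 2: ρ₂ = 6.4/10.0 = 0.6400, L₂ = ρ₂/(1-ρ₂) = λ/(μ₂-λ) = 6.4/3.60 = 1.77778
Total: L = L₁ + L₂ = 1.82857 + 1.77778 = 3.6063
W = L/λ = 3.6063/6.4 = 0.5635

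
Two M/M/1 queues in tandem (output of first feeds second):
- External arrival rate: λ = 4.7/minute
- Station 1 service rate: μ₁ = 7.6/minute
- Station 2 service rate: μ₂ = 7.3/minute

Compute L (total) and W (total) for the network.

By Jackson's theorem, each station behaves as independent M/M/1.
Station 1: ρ₁ = 4.7/7.6 = 0.6184, L₁ = ρ₁/(1-ρ₁) = λ/(μ₁-λ) = 4.7/2.90 = 1.6207
Station 2: ρ₂ = 4.7/7.3 = 0.6438, L₂ = ρ₂/(1-ρ₂) = λ/(μ₂-λ) = 4.7/2.60 = 1.8077
Total: L = L₁ + L₂ = 1.6207 + 1.8077 = 3.4284
W = L/λ = 3.4284/4.7 = 0.7294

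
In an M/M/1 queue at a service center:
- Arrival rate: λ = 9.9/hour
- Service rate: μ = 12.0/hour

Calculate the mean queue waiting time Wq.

First, compute utilization: ρ = λ/μ = 9.9/12.0 = 0.8250
For M/M/1: Wq = λ/(μ(μ-λ))
Wq = 9.9/(12.0 × (12.0-9.9))
Wq = 9.9/(12.0 × 2.10)
Wq = 0.3929 hours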